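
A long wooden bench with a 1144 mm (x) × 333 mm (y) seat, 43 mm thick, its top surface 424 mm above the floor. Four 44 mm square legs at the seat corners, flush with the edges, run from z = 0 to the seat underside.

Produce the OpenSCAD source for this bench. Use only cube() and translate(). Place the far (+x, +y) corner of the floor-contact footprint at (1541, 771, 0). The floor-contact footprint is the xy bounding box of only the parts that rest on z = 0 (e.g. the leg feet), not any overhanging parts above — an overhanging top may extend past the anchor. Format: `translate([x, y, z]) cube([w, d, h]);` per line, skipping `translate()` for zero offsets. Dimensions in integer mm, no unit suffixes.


translate([397, 438, 381]) cube([1144, 333, 43]);
translate([397, 438, 0]) cube([44, 44, 381]);
translate([397, 727, 0]) cube([44, 44, 381]);
translate([1497, 438, 0]) cube([44, 44, 381]);
translate([1497, 727, 0]) cube([44, 44, 381]);


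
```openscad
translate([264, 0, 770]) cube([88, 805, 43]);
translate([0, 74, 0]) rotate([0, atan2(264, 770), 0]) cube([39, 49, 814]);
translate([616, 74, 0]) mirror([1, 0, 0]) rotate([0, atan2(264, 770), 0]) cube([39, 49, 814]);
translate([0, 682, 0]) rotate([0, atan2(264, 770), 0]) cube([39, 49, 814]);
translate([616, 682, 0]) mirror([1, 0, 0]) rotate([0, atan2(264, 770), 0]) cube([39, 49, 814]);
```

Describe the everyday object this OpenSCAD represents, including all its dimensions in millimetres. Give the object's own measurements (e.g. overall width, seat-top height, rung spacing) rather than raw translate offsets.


A sawhorse. A 88×805×43 mm beam (x, y, z) sits on two A-frame leg pairs. Each pair is two raked legs of 39×49 mm section (49 mm along y) splaying symmetrically in x. Each leg rises 770 mm vertically over 264 mm of horizontal reach and is 814 mm long along its own axis. Every leg's outer bottom edge rests on the floor and its outer top edge meets a bottom edge of the beam — the left legs (tilting toward +x) meet the beam's −x bottom edge, the right legs (their mirror images, tilting toward −x) meet its +x bottom edge — so the leg tops tuck under the beam, the beam's underside is 770 mm above the floor, and the feet are 616 mm apart outside-to-outside with the beam centred between them. The two leg pairs are set in 74 mm from either end of the beam.


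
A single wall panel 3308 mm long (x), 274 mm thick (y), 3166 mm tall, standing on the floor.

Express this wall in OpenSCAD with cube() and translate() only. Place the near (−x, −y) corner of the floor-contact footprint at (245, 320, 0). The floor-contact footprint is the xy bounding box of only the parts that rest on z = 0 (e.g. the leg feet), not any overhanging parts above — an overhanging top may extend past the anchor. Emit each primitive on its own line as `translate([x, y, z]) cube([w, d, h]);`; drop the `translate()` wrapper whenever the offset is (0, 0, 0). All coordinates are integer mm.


translate([245, 320, 0]) cube([3308, 274, 3166]);


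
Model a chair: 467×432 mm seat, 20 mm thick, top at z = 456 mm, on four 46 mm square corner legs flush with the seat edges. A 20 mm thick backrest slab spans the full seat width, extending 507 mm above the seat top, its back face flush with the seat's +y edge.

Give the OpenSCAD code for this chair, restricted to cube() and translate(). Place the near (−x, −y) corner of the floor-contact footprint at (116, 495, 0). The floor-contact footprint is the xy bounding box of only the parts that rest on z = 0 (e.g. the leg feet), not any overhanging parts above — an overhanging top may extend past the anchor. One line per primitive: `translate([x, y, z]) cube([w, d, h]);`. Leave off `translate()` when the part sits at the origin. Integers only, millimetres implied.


translate([116, 495, 436]) cube([467, 432, 20]);
translate([116, 495, 0]) cube([46, 46, 436]);
translate([537, 495, 0]) cube([46, 46, 436]);
translate([116, 881, 0]) cube([46, 46, 436]);
translate([537, 881, 0]) cube([46, 46, 436]);
translate([116, 907, 456]) cube([467, 20, 507]);


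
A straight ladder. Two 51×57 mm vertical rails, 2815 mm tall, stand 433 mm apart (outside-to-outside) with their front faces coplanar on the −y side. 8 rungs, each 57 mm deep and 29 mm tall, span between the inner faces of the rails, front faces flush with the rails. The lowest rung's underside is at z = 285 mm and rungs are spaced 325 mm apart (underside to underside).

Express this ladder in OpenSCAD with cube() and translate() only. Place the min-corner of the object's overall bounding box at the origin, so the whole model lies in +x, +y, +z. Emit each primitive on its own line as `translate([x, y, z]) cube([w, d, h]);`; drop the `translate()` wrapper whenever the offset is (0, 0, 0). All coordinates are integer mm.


cube([51, 57, 2815]);
translate([382, 0, 0]) cube([51, 57, 2815]);
translate([51, 0, 285]) cube([331, 57, 29]);
translate([51, 0, 610]) cube([331, 57, 29]);
translate([51, 0, 935]) cube([331, 57, 29]);
translate([51, 0, 1260]) cube([331, 57, 29]);
translate([51, 0, 1585]) cube([331, 57, 29]);
translate([51, 0, 1910]) cube([331, 57, 29]);
translate([51, 0, 2235]) cube([331, 57, 29]);
translate([51, 0, 2560]) cube([331, 57, 29]);


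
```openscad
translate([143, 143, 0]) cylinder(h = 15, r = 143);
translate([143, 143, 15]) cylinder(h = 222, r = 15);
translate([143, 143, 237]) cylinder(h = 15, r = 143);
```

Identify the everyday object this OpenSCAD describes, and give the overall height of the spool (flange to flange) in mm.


A spool. The overall height is 252 mm.

Three coaxial cylinders, large–small–large — a spool. Two 15 mm flanges and a 222 mm core give 15 + 222 + 15 = 252 mm.


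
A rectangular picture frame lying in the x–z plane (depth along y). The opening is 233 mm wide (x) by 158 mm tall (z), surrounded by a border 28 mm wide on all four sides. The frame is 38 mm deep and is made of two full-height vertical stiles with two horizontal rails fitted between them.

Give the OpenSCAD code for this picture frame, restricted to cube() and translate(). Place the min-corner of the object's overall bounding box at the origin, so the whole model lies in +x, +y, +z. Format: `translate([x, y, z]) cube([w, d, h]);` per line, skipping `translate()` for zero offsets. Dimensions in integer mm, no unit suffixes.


cube([28, 38, 214]);
translate([261, 0, 0]) cube([28, 38, 214]);
translate([28, 0, 0]) cube([233, 38, 28]);
translate([28, 0, 186]) cube([233, 38, 28]);


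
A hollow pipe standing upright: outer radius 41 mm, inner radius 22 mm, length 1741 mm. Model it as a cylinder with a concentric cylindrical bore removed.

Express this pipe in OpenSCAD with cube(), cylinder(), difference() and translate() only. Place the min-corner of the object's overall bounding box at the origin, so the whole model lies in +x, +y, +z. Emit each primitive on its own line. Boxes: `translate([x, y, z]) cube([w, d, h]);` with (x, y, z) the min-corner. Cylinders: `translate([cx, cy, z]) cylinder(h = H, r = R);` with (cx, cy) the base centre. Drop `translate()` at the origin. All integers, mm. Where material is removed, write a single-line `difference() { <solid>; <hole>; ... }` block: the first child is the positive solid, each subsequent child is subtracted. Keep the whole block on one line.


difference() { translate([41, 41, 0]) cylinder(h = 1741, r = 41); translate([41, 41, 0]) cylinder(h = 1741, r = 22); }


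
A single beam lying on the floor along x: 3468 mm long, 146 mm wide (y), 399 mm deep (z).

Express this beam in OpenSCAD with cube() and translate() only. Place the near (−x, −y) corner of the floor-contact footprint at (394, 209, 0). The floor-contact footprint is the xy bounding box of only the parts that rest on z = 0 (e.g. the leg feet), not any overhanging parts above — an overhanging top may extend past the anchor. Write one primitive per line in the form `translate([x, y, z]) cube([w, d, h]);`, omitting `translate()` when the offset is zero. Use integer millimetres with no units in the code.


translate([394, 209, 0]) cube([3468, 146, 399]);


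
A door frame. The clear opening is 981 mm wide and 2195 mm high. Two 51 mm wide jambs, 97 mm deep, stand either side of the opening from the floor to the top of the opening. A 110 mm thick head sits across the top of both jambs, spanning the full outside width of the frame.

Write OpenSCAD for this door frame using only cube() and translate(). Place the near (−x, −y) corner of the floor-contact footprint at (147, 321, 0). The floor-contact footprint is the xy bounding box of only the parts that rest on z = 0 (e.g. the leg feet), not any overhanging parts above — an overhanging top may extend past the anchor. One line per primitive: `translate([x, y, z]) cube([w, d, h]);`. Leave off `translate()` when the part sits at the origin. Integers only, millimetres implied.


translate([147, 321, 0]) cube([51, 97, 2195]);
translate([1179, 321, 0]) cube([51, 97, 2195]);
translate([147, 321, 2195]) cube([1083, 97, 110]);


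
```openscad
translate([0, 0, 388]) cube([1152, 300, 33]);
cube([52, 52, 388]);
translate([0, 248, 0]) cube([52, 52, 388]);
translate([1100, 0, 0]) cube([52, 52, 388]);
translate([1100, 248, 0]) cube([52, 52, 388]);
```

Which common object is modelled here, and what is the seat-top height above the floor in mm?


A bench. The seat-top height is 421 mm.

A long slab on four corner posts — a bench. The slab sits at z = 388 with thickness 33, so the top is 388 + 33 = 421 mm.


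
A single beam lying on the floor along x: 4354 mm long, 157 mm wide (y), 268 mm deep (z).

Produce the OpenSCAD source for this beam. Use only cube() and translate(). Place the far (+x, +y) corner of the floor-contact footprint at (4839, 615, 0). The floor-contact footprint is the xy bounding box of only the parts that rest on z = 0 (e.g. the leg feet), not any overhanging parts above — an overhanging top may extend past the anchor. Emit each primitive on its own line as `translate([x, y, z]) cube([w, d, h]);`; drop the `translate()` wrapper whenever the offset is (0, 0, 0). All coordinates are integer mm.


translate([485, 458, 0]) cube([4354, 157, 268]);


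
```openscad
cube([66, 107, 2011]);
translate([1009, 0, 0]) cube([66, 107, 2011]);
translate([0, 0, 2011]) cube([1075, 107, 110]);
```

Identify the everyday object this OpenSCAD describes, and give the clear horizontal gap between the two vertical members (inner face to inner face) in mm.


A door frame. The clear opening width is 943 mm.

Two 2011 mm tall posts with a header on top — a door frame. The left jamb is 66 mm wide at x = 0; the right jamb starts at x = 1009. The clear opening is 1009 − 66 = 943 mm.


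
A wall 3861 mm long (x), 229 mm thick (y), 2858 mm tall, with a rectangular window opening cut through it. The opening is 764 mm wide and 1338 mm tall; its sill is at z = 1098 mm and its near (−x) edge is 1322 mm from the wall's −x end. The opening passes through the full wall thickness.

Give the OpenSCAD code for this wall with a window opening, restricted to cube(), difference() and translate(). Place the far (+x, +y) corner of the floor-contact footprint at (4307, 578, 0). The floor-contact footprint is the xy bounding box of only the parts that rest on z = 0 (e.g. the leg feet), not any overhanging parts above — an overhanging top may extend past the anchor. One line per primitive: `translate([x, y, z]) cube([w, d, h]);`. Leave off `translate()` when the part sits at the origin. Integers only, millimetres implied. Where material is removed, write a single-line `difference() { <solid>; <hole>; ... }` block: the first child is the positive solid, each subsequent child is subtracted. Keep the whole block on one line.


difference() { translate([446, 349, 0]) cube([3861, 229, 2858]); translate([1768, 349, 1098]) cube([764, 229, 1338]); }


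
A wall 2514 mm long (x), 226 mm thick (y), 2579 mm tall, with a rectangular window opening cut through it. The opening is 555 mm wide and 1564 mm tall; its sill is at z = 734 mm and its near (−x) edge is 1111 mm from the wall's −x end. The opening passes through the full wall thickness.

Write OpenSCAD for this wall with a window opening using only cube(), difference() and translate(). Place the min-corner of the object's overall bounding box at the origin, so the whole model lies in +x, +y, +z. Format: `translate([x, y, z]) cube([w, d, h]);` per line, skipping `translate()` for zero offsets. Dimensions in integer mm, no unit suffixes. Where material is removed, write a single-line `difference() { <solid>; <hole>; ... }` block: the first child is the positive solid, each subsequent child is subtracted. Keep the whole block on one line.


difference() { cube([2514, 226, 2579]); translate([1111, 0, 734]) cube([555, 226, 1564]); }


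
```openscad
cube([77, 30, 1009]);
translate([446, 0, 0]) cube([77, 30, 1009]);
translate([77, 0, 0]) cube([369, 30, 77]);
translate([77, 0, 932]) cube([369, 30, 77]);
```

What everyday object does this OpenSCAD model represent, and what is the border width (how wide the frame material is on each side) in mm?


A picture frame. The border width is 77 mm.

Four thin pieces enclosing a rectangular opening — a picture frame. The two full-height stiles are 1009 mm tall; the top rail sits at z = 932 and is 77 mm tall, so the border above the opening is 1009 − 932 = 77 mm, matching the stile x-width.


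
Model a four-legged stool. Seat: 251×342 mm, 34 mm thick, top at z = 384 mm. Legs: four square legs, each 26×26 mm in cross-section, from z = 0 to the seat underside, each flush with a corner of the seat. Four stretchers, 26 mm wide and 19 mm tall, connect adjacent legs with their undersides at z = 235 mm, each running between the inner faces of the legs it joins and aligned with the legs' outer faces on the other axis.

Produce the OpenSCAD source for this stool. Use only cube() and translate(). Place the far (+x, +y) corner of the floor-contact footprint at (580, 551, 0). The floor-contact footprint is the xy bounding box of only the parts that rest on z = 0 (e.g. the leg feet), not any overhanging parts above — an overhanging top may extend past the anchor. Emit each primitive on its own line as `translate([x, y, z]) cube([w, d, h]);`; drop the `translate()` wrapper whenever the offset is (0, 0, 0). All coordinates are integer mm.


// leg_h = 384 - 34 = 350
// stretcher span = 251 - 2*26 = 199
translate([329, 209, 350]) cube([251, 342, 34]);
translate([329, 209, 0]) cube([26, 26, 350]);
translate([554, 209, 0]) cube([26, 26, 350]);
translate([329, 525, 0]) cube([26, 26, 350]);
translate([554, 525, 0]) cube([26, 26, 350]);
translate([355, 209, 235]) cube([199, 26, 19]);
translate([355, 525, 235]) cube([199, 26, 19]);
translate([329, 235, 235]) cube([26, 290, 19]);
translate([554, 235, 235]) cube([26, 290, 19]);


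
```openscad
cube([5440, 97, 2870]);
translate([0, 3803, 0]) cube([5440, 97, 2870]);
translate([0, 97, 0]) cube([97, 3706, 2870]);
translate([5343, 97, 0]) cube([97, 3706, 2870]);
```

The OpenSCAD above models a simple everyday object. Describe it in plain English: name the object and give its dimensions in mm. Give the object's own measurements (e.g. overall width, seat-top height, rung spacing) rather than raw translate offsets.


The wall frame of a small rectangular building: four walls, each 2870 mm tall and 97 mm thick, enclosing a footprint 5440 mm (x) by 3900 mm (y) outside-to-outside, with no floor or roof. The front and back walls (the −y and +y sides) span the full width; the two side walls fit between them.


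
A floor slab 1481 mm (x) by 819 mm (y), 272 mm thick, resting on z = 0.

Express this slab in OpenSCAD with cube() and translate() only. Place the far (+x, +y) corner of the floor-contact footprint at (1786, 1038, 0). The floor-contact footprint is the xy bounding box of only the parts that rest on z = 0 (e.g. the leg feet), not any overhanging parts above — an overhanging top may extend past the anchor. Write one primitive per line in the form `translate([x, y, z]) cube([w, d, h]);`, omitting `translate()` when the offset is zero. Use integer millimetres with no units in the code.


translate([305, 219, 0]) cube([1481, 819, 272]);


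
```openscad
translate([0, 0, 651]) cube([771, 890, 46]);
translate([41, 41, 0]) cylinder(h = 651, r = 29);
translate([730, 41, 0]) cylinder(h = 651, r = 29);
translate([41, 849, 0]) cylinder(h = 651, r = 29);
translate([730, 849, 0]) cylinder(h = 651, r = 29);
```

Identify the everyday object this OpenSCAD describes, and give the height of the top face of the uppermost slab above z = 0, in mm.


A table. The table height is 697 mm.

A 771×890×46 slab sits at z = 651 on four Ø58 mm round legs — a table. The top surface is at 651 + 46 = 697 mm.


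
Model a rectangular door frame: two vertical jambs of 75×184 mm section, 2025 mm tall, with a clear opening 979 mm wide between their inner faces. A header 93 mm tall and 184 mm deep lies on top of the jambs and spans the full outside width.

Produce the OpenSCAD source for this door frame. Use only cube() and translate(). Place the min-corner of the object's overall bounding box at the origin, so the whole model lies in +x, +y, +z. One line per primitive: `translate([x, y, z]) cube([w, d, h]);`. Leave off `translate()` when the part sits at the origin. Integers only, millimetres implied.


cube([75, 184, 2025]);
translate([1054, 0, 0]) cube([75, 184, 2025]);
translate([0, 0, 2025]) cube([1129, 184, 93]);


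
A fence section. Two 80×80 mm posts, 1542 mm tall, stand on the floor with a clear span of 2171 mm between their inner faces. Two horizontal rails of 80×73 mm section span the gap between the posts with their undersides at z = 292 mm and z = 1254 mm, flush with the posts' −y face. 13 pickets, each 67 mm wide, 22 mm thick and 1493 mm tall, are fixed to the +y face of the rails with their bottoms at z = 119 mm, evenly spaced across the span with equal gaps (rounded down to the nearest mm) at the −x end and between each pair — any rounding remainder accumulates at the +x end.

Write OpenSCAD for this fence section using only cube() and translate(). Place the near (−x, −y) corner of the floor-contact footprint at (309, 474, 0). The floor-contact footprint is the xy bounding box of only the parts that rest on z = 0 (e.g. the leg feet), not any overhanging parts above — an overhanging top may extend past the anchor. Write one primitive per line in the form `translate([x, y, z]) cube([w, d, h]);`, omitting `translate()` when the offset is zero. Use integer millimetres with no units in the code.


translate([309, 474, 0]) cube([80, 80, 1542]);
translate([2560, 474, 0]) cube([80, 80, 1542]);
translate([389, 474, 292]) cube([2171, 80, 73]);
translate([389, 474, 1254]) cube([2171, 80, 73]);
translate([481, 554, 119]) cube([67, 22, 1493]);
translate([640, 554, 119]) cube([67, 22, 1493]);
translate([799, 554, 119]) cube([67, 22, 1493]);
translate([958, 554, 119]) cube([67, 22, 1493]);
translate([1117, 554, 119]) cube([67, 22, 1493]);
translate([1276, 554, 119]) cube([67, 22, 1493]);
translate([1435, 554, 119]) cube([67, 22, 1493]);
translate([1594, 554, 119]) cube([67, 22, 1493]);
translate([1753, 554, 119]) cube([67, 22, 1493]);
translate([1912, 554, 119]) cube([67, 22, 1493]);
translate([2071, 554, 119]) cube([67, 22, 1493]);
translate([2230, 554, 119]) cube([67, 22, 1493]);
translate([2389, 554, 119]) cube([67, 22, 1493]);


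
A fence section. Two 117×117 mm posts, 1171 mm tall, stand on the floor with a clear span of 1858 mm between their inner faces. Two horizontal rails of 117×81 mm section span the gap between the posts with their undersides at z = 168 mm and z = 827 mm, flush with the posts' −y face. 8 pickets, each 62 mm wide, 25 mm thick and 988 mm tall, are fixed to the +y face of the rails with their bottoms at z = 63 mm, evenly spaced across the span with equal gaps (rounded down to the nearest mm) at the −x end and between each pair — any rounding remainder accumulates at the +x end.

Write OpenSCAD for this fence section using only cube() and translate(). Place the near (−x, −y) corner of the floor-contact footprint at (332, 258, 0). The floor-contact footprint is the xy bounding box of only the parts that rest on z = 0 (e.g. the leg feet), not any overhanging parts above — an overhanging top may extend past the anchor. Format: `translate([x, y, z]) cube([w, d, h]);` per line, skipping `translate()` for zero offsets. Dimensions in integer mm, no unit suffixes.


translate([332, 258, 0]) cube([117, 117, 1171]);
translate([2307, 258, 0]) cube([117, 117, 1171]);
translate([449, 258, 168]) cube([1858, 117, 81]);
translate([449, 258, 827]) cube([1858, 117, 81]);
translate([600, 375, 63]) cube([62, 25, 988]);
translate([813, 375, 63]) cube([62, 25, 988]);
translate([1026, 375, 63]) cube([62, 25, 988]);
translate([1239, 375, 63]) cube([62, 25, 988]);
translate([1452, 375, 63]) cube([62, 25, 988]);
translate([1665, 375, 63]) cube([62, 25, 988]);
translate([1878, 375, 63]) cube([62, 25, 988]);
translate([2091, 375, 63]) cube([62, 25, 988]);


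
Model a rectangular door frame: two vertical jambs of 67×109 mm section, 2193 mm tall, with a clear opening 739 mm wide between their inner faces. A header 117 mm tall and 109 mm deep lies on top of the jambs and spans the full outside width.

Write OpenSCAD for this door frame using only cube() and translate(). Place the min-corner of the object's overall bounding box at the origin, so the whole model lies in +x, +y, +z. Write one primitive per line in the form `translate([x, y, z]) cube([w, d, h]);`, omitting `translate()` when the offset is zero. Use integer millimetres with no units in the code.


cube([67, 109, 2193]);
translate([806, 0, 0]) cube([67, 109, 2193]);
translate([0, 0, 2193]) cube([873, 109, 117]);


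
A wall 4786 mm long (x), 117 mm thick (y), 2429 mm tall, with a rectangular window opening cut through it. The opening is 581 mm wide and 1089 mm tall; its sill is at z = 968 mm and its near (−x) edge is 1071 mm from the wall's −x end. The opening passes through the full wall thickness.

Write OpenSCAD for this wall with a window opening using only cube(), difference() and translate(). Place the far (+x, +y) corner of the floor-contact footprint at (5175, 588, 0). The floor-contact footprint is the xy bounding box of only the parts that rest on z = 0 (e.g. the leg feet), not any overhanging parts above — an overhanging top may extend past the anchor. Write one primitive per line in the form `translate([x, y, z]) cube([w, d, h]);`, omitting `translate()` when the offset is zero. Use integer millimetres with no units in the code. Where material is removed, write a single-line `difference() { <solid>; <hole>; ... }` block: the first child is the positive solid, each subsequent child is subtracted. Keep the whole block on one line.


difference() { translate([389, 471, 0]) cube([4786, 117, 2429]); translate([1460, 471, 968]) cube([581, 117, 1089]); }


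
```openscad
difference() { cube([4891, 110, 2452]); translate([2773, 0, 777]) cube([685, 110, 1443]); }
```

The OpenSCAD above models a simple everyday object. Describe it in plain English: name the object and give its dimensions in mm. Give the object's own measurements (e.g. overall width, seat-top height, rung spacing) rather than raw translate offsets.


A wall 4891 mm long (x), 110 mm thick (y), 2452 mm tall, with a rectangular window opening cut through it. The opening is 685 mm wide and 1443 mm tall; its sill is at z = 777 mm and its near (−x) edge is 2773 mm from the wall's −x end. The opening passes through the full wall thickness.


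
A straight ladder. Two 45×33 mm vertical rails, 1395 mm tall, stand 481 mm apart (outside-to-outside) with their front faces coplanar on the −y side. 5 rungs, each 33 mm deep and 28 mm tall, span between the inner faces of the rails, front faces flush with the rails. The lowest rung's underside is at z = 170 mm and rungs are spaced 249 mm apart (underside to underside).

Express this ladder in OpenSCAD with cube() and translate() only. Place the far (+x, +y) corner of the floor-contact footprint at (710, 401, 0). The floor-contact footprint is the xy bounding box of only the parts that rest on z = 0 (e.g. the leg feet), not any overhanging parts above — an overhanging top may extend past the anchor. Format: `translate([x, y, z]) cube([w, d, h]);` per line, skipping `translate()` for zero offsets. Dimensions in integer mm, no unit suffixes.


translate([229, 368, 0]) cube([45, 33, 1395]);
translate([665, 368, 0]) cube([45, 33, 1395]);
translate([274, 368, 170]) cube([391, 33, 28]);
translate([274, 368, 419]) cube([391, 33, 28]);
translate([274, 368, 668]) cube([391, 33, 28]);
translate([274, 368, 917]) cube([391, 33, 28]);
translate([274, 368, 1166]) cube([391, 33, 28]);


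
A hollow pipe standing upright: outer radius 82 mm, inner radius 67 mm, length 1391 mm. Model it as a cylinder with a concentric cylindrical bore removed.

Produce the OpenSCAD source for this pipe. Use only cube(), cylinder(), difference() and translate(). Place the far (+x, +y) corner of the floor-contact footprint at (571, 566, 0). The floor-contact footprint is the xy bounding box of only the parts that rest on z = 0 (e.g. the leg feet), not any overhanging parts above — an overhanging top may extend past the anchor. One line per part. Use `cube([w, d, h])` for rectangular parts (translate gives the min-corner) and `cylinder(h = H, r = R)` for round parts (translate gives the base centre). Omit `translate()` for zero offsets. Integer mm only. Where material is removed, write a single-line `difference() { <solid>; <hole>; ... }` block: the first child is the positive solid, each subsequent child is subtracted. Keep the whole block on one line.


difference() { translate([489, 484, 0]) cylinder(h = 1391, r = 82); translate([489, 484, 0]) cylinder(h = 1391, r = 67); }


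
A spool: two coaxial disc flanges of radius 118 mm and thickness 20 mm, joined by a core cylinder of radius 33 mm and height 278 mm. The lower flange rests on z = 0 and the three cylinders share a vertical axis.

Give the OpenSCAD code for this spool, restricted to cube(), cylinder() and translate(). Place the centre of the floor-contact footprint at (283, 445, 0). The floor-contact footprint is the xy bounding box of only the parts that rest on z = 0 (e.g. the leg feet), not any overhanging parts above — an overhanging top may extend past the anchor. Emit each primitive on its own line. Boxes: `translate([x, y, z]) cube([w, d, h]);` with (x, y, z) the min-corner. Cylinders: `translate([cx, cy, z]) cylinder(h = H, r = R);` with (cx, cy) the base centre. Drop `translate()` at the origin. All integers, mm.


translate([283, 445, 0]) cylinder(h = 20, r = 118);
translate([283, 445, 20]) cylinder(h = 278, r = 33);
translate([283, 445, 298]) cylinder(h = 20, r = 118);


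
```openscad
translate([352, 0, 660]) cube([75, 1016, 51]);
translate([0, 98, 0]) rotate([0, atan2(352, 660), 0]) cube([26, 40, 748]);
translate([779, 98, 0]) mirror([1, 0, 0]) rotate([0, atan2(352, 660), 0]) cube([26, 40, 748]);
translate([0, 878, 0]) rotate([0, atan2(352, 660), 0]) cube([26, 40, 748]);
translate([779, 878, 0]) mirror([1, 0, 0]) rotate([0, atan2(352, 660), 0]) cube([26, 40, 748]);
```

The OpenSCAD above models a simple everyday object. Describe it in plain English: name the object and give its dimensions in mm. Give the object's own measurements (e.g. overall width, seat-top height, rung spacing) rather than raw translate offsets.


A sawhorse. A 75×1016×51 mm beam (x, y, z) sits on two A-frame leg pairs. Each pair is two raked legs of 26×40 mm section (40 mm along y) splaying symmetrically in x. Each leg rises 660 mm vertically over 352 mm of horizontal reach and is 748 mm long along its own axis. Every leg's outer bottom edge rests on the floor and its outer top edge meets a bottom edge of the beam — the left legs (tilting toward +x) meet the beam's −x bottom edge, the right legs (their mirror images, tilting toward −x) meet its +x bottom edge — so the leg tops tuck under the beam, the beam's underside is 660 mm above the floor, and the feet are 779 mm apart outside-to-outside with the beam centred between them. The two leg pairs are set in 98 mm from either end of the beam.


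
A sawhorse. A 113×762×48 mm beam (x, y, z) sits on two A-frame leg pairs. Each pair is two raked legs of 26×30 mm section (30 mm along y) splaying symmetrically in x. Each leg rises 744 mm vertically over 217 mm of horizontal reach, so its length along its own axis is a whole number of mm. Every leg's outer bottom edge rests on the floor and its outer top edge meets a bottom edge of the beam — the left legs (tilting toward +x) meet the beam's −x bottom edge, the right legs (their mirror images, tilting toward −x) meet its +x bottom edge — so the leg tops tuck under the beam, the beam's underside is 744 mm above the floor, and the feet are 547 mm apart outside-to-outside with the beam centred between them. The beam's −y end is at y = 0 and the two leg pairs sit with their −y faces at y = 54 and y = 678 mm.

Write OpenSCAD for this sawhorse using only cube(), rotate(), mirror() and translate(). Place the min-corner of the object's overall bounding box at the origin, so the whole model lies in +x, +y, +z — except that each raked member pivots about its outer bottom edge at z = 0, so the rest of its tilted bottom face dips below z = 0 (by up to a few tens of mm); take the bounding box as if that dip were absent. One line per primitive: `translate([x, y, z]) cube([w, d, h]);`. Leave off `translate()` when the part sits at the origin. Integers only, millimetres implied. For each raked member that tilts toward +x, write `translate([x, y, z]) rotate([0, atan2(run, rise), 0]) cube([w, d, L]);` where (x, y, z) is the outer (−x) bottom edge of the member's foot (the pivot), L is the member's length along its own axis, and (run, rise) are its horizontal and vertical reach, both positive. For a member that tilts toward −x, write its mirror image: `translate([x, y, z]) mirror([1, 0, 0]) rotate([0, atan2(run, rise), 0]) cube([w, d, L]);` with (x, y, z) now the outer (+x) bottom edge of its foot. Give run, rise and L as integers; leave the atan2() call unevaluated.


translate([217, 0, 744]) cube([113, 762, 48]);
translate([0, 54, 0]) rotate([0, atan2(217, 744), 0]) cube([26, 30, 775]);
translate([547, 54, 0]) mirror([1, 0, 0]) rotate([0, atan2(217, 744), 0]) cube([26, 30, 775]);
translate([0, 678, 0]) rotate([0, atan2(217, 744), 0]) cube([26, 30, 775]);
translate([547, 678, 0]) mirror([1, 0, 0]) rotate([0, atan2(217, 744), 0]) cube([26, 30, 775]);


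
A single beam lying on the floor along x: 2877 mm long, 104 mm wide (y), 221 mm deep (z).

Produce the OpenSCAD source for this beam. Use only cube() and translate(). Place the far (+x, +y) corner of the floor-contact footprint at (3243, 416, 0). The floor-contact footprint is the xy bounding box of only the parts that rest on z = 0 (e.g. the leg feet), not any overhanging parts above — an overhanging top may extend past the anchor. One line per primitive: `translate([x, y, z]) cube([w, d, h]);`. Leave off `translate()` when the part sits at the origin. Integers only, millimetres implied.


translate([366, 312, 0]) cube([2877, 104, 221]);


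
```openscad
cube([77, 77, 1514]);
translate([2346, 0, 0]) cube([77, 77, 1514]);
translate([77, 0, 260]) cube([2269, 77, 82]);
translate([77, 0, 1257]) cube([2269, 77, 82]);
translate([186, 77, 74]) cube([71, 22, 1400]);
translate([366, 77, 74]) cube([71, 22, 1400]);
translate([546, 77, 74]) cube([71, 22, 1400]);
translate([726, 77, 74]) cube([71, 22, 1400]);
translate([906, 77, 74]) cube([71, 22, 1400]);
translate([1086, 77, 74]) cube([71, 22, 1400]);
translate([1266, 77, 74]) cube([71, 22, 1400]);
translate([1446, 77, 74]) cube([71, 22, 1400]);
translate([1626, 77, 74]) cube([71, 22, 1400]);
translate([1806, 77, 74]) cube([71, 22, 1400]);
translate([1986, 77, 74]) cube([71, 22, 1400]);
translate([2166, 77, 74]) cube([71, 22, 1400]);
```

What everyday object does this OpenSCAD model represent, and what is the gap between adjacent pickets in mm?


A fence section. The picket gap is 109 mm.

Two posts, two rails, 12 pickets — a fence section. Span 2269 mm holds 12 pickets of 71 mm with 13 equal gaps: ⌊(2269 − 12·71) / 13⌋ = 109 mm.


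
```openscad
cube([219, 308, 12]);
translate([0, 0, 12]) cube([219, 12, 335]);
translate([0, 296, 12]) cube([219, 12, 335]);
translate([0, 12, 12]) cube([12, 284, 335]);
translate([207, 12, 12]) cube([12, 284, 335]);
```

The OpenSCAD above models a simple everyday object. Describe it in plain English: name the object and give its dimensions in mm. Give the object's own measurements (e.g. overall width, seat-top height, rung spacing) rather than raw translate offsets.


An open-topped rectangular box: outside dimensions 219×308×347 mm, with a uniform wall and base thickness of 12 mm. The base is a full 219×308 slab on the floor; four walls sit on top of the base. The front and back walls (the −y and +y sides) span the full width; the two side walls fit between them.


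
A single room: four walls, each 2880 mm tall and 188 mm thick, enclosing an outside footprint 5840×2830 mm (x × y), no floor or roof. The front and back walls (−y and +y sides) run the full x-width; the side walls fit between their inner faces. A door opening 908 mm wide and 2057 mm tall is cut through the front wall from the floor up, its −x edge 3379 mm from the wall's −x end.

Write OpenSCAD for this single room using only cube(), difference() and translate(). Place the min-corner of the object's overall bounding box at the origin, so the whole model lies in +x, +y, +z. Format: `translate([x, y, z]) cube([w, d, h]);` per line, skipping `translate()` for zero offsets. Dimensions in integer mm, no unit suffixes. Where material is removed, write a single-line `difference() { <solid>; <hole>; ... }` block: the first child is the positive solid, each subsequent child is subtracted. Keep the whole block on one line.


difference() { cube([5840, 188, 2880]); translate([3379, 0, 0]) cube([908, 188, 2057]); }
translate([0, 2642, 0]) cube([5840, 188, 2880]);
translate([0, 188, 0]) cube([188, 2454, 2880]);
translate([5652, 188, 0]) cube([188, 2454, 2880]);


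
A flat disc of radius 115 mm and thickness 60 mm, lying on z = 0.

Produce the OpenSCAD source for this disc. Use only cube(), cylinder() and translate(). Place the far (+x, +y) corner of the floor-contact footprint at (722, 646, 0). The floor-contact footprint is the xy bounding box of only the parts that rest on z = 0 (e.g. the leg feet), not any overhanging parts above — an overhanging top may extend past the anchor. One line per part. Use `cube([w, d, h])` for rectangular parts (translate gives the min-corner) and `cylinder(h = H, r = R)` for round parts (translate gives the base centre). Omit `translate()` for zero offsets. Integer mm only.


translate([607, 531, 0]) cylinder(h = 60, r = 115);


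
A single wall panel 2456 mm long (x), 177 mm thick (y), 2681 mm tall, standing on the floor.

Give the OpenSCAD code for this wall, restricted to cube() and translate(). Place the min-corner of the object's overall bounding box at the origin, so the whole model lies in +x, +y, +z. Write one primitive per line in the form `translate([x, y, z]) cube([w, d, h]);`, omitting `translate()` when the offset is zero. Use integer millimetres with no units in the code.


cube([2456, 177, 2681]);


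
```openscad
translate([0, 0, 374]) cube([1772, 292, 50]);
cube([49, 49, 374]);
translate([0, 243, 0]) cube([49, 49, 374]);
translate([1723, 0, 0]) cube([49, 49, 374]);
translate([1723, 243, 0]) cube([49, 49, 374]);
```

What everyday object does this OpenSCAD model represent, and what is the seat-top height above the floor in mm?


A bench. The seat-top height is 424 mm.

A long slab on four corner posts — a bench. The slab sits at z = 374 with thickness 50, so the top is 374 + 50 = 424 mm.


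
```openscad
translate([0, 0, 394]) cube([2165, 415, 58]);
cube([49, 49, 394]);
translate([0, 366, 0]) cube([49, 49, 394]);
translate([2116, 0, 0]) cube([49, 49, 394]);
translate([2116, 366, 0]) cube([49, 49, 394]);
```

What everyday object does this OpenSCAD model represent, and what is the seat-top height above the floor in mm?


A bench. The seat-top height is 452 mm.

A long slab on four corner posts — a bench. The slab sits at z = 394 with thickness 58, so the top is 394 + 58 = 452 mm.


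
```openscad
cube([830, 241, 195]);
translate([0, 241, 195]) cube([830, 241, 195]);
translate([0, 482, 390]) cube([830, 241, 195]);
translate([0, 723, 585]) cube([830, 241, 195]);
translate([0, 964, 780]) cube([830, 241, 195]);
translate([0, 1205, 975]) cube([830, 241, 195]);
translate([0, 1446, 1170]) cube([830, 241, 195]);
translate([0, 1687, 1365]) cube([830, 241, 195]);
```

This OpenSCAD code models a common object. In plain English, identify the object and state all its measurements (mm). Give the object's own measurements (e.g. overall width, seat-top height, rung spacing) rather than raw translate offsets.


A straight staircase of 8 solid steps. Each step is 830 mm wide (x), 241 mm deep (y, the going) and 195 mm tall (the rise). The first step rests on the floor; each subsequent step sits one going further in +y and one rise higher in +z, directly behind and above the previous step with no overlap.


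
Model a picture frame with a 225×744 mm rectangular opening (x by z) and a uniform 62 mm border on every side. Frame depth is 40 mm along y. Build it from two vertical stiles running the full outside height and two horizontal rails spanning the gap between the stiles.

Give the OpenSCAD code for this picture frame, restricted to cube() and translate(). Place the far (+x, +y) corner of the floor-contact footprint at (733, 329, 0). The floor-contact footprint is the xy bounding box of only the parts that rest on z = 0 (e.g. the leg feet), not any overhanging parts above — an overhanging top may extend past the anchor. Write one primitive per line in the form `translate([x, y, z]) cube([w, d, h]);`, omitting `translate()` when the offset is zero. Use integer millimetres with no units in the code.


translate([384, 289, 0]) cube([62, 40, 868]);
translate([671, 289, 0]) cube([62, 40, 868]);
translate([446, 289, 0]) cube([225, 40, 62]);
translate([446, 289, 806]) cube([225, 40, 62]);


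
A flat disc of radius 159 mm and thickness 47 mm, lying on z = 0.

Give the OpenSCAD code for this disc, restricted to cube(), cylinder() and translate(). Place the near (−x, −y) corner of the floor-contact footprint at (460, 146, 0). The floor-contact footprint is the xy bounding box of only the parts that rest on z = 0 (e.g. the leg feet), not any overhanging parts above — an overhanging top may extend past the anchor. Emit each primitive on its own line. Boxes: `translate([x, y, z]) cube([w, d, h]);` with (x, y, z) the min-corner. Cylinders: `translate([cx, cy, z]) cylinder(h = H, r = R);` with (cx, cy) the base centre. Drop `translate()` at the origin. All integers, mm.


translate([619, 305, 0]) cylinder(h = 47, r = 159);


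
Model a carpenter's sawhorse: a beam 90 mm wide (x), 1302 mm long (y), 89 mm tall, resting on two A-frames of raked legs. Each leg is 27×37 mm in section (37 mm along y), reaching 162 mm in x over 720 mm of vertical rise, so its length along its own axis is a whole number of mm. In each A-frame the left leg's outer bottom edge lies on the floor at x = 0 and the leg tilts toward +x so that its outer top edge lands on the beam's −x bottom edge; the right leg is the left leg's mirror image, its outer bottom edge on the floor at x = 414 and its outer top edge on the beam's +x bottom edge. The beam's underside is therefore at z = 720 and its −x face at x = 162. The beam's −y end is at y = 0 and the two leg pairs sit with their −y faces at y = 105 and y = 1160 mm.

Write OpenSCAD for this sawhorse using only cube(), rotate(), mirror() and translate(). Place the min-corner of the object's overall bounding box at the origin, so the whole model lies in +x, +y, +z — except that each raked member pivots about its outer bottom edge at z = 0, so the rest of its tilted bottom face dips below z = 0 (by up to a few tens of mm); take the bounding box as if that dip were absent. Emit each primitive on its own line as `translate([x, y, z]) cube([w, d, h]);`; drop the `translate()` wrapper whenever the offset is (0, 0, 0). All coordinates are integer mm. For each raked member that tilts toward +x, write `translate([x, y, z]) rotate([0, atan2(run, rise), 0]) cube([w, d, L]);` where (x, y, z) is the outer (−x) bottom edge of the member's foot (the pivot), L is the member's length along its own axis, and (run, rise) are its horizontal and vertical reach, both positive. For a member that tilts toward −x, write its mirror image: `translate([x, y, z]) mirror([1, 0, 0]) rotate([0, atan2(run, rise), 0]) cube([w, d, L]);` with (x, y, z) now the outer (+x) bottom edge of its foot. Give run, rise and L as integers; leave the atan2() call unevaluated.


translate([162, 0, 720]) cube([90, 1302, 89]);
translate([0, 105, 0]) rotate([0, atan2(162, 720), 0]) cube([27, 37, 738]);
translate([414, 105, 0]) mirror([1, 0, 0]) rotate([0, atan2(162, 720), 0]) cube([27, 37, 738]);
translate([0, 1160, 0]) rotate([0, atan2(162, 720), 0]) cube([27, 37, 738]);
translate([414, 1160, 0]) mirror([1, 0, 0]) rotate([0, atan2(162, 720), 0]) cube([27, 37, 738]);
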